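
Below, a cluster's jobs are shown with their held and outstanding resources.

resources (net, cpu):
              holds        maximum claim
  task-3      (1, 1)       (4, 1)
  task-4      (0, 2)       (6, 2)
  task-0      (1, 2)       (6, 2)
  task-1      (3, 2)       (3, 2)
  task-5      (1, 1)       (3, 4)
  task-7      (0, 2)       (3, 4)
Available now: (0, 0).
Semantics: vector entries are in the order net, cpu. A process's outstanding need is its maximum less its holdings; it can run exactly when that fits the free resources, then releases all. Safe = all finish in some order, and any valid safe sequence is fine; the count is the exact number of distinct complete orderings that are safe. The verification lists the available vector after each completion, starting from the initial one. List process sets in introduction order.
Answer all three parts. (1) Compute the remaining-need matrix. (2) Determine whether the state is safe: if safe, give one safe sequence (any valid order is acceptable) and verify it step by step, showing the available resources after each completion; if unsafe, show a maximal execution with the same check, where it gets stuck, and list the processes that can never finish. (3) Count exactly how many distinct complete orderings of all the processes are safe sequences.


(1) Outstanding need per process (order net, cpu):
  task-3: (3, 0)
  task-4: (6, 0)
  task-0: (5, 0)
  task-1: (0, 0)
  task-5: (2, 3)
  task-7: (3, 2)
(2) The state is SAFE; one workable sequence: task-1, task-3, task-5, task-0, task-4, task-7.
Key observation: at task-3 the run first touches a limit — (3, 0) against (3, 2), exact on a resource it actually requests.
Walking it through:
  pool = (0, 0)
  task-1 needs (0, 0) <= (0, 0) -> finishes; pool += (3, 2) = (3, 2)
  task-3 needs (3, 0) <= (3, 2) -> finishes; pool += (1, 1) = (4, 3)
  task-5 needs (2, 3) <= (4, 3) -> finishes; pool += (1, 1) = (5, 4)
  task-0 needs (5, 0) <= (5, 4) -> finishes; pool += (1, 2) = (6, 6)
  task-4 needs (6, 0) <= (6, 6) -> finishes; pool += (0, 2) = (6, 8)
  task-7 needs (3, 2) <= (6, 8) -> finishes; pool += (0, 2) = (6, 10)
(3) Exactly 6 of the possible complete orderings are safe sequences.


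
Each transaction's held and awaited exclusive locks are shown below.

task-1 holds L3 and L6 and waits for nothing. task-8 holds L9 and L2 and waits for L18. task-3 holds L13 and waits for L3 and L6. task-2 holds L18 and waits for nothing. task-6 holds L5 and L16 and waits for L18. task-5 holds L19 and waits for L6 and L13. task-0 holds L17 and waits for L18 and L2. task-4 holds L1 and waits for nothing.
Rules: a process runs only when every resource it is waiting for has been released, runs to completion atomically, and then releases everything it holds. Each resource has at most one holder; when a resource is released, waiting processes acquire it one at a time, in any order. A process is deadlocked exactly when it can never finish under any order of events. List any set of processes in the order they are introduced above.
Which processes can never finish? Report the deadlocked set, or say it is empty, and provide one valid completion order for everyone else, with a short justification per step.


Nothing here is deadlocked.
Key observation: no waiting chain loops back on itself — every chain ends at a process that waits on nothing, so everyone eventually runs.
The rest can finish in the order task-2, task-8, task-1, task-0, task-6, task-4, task-3, task-5.
Step-by-step check:
  task-2: no waits; runs immediately, freeing L18
  run task-8 (all its waits — L18 — are resolved); releases L9 and L2
  task-1: no waits; runs immediately, freeing L3 and L6
  run task-0 (all its waits — L18 and L2 — are resolved); releases L17
  run task-6 (all its waits — L18 — are resolved); releases L5 and L16
  task-4: no waits; runs immediately, freeing L1
  run task-3 (all its waits — L3 and L6 — are resolved); releases L13
  run task-5 (all its waits — L6 and L13 — are resolved); releases L19


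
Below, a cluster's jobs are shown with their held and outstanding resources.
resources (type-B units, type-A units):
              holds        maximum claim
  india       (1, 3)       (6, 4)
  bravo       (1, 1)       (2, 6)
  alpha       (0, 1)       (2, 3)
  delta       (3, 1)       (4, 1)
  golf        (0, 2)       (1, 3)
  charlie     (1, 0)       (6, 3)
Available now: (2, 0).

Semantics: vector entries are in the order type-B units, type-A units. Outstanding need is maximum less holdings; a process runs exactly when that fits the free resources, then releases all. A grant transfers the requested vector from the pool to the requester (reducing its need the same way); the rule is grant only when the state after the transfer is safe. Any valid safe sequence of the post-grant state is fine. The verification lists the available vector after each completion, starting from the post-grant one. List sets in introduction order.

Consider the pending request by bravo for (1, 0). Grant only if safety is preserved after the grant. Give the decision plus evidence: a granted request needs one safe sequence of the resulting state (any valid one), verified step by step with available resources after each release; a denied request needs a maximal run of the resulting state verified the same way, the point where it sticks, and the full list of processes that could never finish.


DENY — the pretend-granted state is unsafe.
Key observation: after delta, golf, alpha the pool peaks at (4, 4), and each blocked process is short somewhere: india on type-B units; bravo on type-A units; charlie on type-B units.
After a pretend grant, a maximal execution: delta, golf, alpha — then nothing else fits. Step-by-step check:
  pool = (1, 0)
  delta: need (1, 0) fits (1, 0); releases (3, 1), pool now (4, 1)
  golf: need (1, 1) fits (4, 1); releases (0, 2), pool now (4, 3)
  alpha: need (2, 2) fits (4, 3); releases (0, 1), pool now (4, 4)
  india still needs (5, 1) but only (4, 4) is free — short on type-B units
  bravo still needs (0, 5) but only (4, 4) is free — short on type-A units
  charlie still needs (5, 3) but only (4, 4) is free — short on type-B units
Had the request been granted, india, bravo and charlie could never finish.


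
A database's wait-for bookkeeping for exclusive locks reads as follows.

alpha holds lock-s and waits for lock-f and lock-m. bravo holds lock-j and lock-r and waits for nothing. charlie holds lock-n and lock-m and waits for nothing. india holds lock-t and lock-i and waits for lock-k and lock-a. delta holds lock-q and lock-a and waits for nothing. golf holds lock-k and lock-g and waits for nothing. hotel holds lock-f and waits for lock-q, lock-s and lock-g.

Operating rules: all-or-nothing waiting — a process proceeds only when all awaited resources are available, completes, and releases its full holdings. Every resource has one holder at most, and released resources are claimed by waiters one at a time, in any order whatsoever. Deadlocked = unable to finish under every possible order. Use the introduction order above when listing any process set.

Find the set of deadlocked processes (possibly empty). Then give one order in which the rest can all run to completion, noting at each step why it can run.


Deadlocked set: alpha and hotel.
Key observation: along alpha -> hotel -> alpha, each member waits on what the next one holds — a deadlock; no other process is dragged down with it.
A valid finishing order for the others: delta, golf, india, bravo, charlie.
Step-by-step check:
  delta waits on nothing -> runs at once and releases lock-q and lock-a
  golf waits on nothing -> runs at once and releases lock-k and lock-g
  india waits on lock-k and lock-a — all released -> runs and releases lock-t and lock-i
  bravo waits on nothing -> runs at once and releases lock-j and lock-r
  charlie waits on nothing -> runs at once and releases lock-n and lock-m


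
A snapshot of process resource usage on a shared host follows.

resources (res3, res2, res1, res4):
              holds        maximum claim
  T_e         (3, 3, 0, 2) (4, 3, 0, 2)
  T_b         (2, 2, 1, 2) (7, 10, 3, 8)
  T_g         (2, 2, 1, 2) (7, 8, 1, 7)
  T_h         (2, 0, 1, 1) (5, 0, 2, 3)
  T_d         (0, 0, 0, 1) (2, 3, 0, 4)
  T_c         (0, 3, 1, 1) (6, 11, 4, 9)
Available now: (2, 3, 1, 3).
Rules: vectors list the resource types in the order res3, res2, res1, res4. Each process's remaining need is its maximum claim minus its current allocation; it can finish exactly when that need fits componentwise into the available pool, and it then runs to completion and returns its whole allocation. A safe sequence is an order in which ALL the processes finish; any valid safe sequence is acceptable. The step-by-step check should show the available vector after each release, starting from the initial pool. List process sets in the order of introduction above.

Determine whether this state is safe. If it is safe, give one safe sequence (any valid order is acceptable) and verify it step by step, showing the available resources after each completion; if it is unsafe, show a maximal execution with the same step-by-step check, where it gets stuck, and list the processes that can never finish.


SAFE — a valid safe sequence is T_e, T_g, T_b, T_d, T_c, T_h.
Key observation: reading the order forward, T_g is the first process whose need (5, 6, 0, 5) meets the free pool (5, 6, 1, 5) exactly on a resource it requests.
Verifying each step:
  pool = (2, 3, 1, 3)
  T_e needs (1, 0, 0, 0) <= (2, 3, 1, 3) -> finishes; pool += (3, 3, 0, 2) = (5, 6, 1, 5)
  T_g needs (5, 6, 0, 5) <= (5, 6, 1, 5) -> finishes; pool += (2, 2, 1, 2) = (7, 8, 2, 7)
  T_b needs (5, 8, 2, 6) <= (7, 8, 2, 7) -> finishes; pool += (2, 2, 1, 2) = (9, 10, 3, 9)
  T_d needs (2, 3, 0, 3) <= (9, 10, 3, 9) -> finishes; pool += (0, 0, 0, 1) = (9, 10, 3, 10)
  T_c needs (6, 8, 3, 8) <= (9, 10, 3, 10) -> finishes; pool += (0, 3, 1, 1) = (9, 13, 4, 11)
  T_h needs (3, 0, 1, 2) <= (9, 13, 4, 11) -> finishes; pool += (2, 0, 1, 1) = (11, 13, 5, 12)


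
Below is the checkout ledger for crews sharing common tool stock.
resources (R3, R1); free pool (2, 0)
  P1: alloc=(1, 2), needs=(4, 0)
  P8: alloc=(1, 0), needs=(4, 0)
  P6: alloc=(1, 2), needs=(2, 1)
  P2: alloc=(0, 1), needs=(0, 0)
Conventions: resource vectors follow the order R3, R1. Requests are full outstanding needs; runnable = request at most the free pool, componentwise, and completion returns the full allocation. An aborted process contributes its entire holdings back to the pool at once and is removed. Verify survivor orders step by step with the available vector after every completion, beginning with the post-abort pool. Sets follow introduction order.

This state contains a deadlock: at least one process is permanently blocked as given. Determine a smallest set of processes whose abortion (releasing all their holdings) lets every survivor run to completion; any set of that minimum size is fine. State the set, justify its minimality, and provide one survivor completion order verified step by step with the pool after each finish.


Abort P8.
Key observation: the returned (1, 0) from P8 is what brings P1 — unrunnable before, under any order — into play at step 3.
Why nothing smaller works: aborting no one leaves the state deadlocked as given.
One survivor order: P2, P6, P1. Check, step by step (post-abort pool first):
  pool = (3, 0)
  P2 needs (0, 0) <= (3, 0) -> finishes; pool += (0, 1) = (3, 1)
  P6 needs (2, 1) <= (3, 1) -> finishes; pool += (1, 2) = (4, 3)
  P1 needs (4, 0) <= (4, 3) -> finishes; pool += (1, 2) = (5, 5)


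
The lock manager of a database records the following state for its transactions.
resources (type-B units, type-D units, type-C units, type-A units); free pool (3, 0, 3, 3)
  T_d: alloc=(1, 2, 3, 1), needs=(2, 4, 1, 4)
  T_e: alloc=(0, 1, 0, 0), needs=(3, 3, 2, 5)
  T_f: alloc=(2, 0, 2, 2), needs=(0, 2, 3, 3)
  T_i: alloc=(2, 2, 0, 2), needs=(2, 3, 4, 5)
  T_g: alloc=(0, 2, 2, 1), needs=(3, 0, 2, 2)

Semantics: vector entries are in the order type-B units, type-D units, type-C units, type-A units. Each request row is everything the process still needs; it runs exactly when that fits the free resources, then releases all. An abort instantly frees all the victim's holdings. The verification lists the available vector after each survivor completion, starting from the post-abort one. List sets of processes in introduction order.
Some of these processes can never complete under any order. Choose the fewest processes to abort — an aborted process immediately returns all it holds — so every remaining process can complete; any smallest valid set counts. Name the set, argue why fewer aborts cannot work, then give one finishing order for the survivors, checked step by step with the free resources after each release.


The answer: abort T_i.
Key observation: the deadlocked T_e becomes finishable only because T_i released (2, 2, 0, 2); it completes at step 3 below.
No smaller set exists: with zero aborts the deadlock remains.
Survivors finish in the order: T_g, T_f, T_e, T_d. Check, step by step (pool after the aborts first):
  pool = (5, 2, 3, 5)
  run T_g (needs (3, 0, 2, 2), free (5, 2, 3, 5)); after release of (0, 2, 2, 1) the pool is (5, 4, 5, 6)
  run T_f (needs (0, 2, 3, 3), free (5, 4, 5, 6)); after release of (2, 0, 2, 2) the pool is (7, 4, 7, 8)
  run T_e (needs (3, 3, 2, 5), free (7, 4, 7, 8)); after release of (0, 1, 0, 0) the pool is (7, 5, 7, 8)
  run T_d (needs (2, 4, 1, 4), free (7, 5, 7, 8)); after release of (1, 2, 3, 1) the pool is (8, 7, 10, 9)


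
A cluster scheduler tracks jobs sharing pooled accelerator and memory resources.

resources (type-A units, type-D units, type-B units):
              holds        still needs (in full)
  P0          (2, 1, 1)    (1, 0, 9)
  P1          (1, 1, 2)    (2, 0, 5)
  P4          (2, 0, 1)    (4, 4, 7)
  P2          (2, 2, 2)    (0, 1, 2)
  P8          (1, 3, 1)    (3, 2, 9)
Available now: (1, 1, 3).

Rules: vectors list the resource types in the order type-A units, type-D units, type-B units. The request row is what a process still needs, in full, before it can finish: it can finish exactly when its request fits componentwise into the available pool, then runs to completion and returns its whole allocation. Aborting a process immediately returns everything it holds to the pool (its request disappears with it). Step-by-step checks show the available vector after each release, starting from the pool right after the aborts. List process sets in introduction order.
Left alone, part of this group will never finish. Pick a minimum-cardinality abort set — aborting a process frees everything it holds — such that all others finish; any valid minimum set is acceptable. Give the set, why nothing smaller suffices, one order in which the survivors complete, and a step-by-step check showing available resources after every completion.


The answer: abort P0.
Key observation: before aborting P0, P8 was permanently blocked — no order could ever run it; afterwards it completes at step 4.
No smaller set exists: with zero aborts the deadlock remains.
One survivor order: P2, P1, P4, P8. Check, step by step (post-abort pool first):
  pool = (3, 2, 4)
  P2: need (0, 1, 2) fits (3, 2, 4); releases (2, 2, 2), pool now (5, 4, 6)
  P1: need (2, 0, 5) fits (5, 4, 6); releases (1, 1, 2), pool now (6, 5, 8)
  P4: need (4, 4, 7) fits (6, 5, 8); releases (2, 0, 1), pool now (8, 5, 9)
  P8: need (3, 2, 9) fits (8, 5, 9); releases (1, 3, 1), pool now (9, 8, 10)


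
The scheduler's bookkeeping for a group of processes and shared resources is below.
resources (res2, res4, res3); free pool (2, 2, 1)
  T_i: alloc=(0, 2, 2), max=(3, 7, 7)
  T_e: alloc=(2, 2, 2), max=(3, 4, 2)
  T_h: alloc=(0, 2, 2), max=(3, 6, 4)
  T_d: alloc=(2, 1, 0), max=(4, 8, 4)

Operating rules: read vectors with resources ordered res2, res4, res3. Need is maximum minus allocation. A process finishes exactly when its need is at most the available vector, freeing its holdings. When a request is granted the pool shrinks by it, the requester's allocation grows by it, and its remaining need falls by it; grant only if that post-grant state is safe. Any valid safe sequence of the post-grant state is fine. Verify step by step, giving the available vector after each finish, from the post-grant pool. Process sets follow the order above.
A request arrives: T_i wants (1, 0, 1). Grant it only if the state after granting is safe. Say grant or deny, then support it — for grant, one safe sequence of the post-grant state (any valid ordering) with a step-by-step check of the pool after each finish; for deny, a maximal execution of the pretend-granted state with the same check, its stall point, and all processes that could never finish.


GRANT: granting preserves safety; a valid post-grant sequence is T_e, T_h, T_i, T_d.
Key observation: after the grant the pool drops to (1, 2, 0), which still lets T_e finish first and unwind the rest.
Check on the post-grant state, step by step:
  pool = (1, 2, 0)
  run T_e (needs (1, 2, 0), free (1, 2, 0)); after release of (2, 2, 2) the pool is (3, 4, 2)
  run T_h (needs (3, 4, 2), free (3, 4, 2)); after release of (0, 2, 2) the pool is (3, 6, 4)
  run T_i (needs (2, 5, 4), free (3, 6, 4)); after release of (1, 2, 3) the pool is (4, 8, 7)
  run T_d (needs (2, 7, 4), free (4, 8, 7)); after release of (2, 1, 0) the pool is (6, 9, 7)


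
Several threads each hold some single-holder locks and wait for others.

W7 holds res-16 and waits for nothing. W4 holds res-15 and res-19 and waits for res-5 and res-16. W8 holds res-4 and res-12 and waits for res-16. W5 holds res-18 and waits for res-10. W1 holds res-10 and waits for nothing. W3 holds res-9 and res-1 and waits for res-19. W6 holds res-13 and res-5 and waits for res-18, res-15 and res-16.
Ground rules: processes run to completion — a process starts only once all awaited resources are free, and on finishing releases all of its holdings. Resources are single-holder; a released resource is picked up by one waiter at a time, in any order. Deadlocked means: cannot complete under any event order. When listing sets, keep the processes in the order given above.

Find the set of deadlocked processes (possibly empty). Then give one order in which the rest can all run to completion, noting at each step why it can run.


Deadlocked: W4, W3 and W6.
Key observation: the knot is the closed ring of waits W4 -> W6 -> W4; W3 waits into the deadlock from upstream.
One completion order for the rest: W1, W5, W7, W8.
Check, step by step:
  run W1 (it waits on nothing); releases res-10
  W5 waits on res-10 — all released -> runs and releases res-18
  run W7 (it waits on nothing); releases res-16
  W8 waits on res-16 — all released -> runs and releases res-4 and res-12


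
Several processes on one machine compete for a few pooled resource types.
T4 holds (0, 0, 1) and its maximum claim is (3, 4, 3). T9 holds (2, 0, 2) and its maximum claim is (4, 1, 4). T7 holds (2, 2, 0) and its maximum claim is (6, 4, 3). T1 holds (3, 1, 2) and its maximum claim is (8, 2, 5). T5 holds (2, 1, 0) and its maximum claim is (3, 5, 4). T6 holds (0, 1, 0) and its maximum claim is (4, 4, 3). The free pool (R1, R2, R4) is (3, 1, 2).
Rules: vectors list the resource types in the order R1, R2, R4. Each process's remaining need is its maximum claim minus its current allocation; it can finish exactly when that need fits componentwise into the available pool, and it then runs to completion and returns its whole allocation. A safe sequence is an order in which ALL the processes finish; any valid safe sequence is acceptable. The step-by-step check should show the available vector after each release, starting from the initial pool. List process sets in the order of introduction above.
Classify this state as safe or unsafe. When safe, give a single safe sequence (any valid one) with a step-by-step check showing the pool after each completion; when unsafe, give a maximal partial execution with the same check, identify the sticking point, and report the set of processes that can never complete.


SAFE. One safe sequence: T9, T1, T7, T6, T4, T5.
Key observation: the first exact fit in this order is T9 — it needs (2, 1, 2) with (3, 1, 2) free, meeting a requested resource to the last unit.
Walking it through:
  pool = (3, 1, 2)
  run T9 (needs (2, 1, 2), free (3, 1, 2)); after release of (2, 0, 2) the pool is (5, 1, 4)
  run T1 (needs (5, 1, 3), free (5, 1, 4)); after release of (3, 1, 2) the pool is (8, 2, 6)
  run T7 (needs (4, 2, 3), free (8, 2, 6)); after release of (2, 2, 0) the pool is (10, 4, 6)
  run T6 (needs (4, 3, 3), free (10, 4, 6)); after release of (0, 1, 0) the pool is (10, 5, 6)
  run T4 (needs (3, 4, 2), free (10, 5, 6)); after release of (0, 0, 1) the pool is (10, 5, 7)
  run T5 (needs (1, 4, 4), free (10, 5, 7)); after release of (2, 1, 0) the pool is (12, 6, 7)


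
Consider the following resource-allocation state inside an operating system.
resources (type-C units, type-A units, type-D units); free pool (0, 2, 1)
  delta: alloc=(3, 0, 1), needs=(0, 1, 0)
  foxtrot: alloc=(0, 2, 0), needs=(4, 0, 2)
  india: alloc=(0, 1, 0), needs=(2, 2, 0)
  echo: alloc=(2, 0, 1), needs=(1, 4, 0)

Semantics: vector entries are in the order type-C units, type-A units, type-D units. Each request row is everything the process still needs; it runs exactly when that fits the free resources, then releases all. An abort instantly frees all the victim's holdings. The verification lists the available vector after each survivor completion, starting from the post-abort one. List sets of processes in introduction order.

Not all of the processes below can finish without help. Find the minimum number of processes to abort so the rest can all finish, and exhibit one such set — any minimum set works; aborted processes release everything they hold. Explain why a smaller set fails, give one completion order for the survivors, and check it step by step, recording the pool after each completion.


Minimum abort set: echo.
Key observation: the deadlocked foxtrot becomes finishable only because echo released (2, 0, 1); it completes at step 3 below.
Minimality: the empty abort set fails — the state is deadlocked as it stands.
One survivor order: india, delta, foxtrot. Walking it through (post-abort pool first):
  pool = (2, 2, 2)
  india needs (2, 2, 0) <= (2, 2, 2) -> finishes; pool += (0, 1, 0) = (2, 3, 2)
  delta needs (0, 1, 0) <= (2, 3, 2) -> finishes; pool += (3, 0, 1) = (5, 3, 3)
  foxtrot needs (4, 0, 2) <= (5, 3, 3) -> finishes; pool += (0, 2, 0) = (5, 5, 3)


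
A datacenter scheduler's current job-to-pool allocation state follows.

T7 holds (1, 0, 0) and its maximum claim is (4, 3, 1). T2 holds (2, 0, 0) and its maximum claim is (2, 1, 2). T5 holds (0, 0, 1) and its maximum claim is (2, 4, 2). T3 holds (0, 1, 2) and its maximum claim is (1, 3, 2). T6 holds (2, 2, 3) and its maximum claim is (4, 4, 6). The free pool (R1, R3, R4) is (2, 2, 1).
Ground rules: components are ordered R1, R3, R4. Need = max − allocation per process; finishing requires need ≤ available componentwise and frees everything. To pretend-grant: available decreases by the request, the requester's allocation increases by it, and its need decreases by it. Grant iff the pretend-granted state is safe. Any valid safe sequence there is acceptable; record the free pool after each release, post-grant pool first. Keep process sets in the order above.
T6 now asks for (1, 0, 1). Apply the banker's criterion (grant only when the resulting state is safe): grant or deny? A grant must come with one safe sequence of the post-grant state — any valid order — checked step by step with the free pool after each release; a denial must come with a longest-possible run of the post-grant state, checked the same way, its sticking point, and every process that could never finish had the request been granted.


GRANT: granting preserves safety; a valid post-grant sequence is T3, T6, T2, T5, T7.
Key observation: the transfer keeps a workable pool ((1, 2, 0)); T3 starts the safe sequence.
Verifying the post-grant state step by step:
  pool = (1, 2, 0)
  run T3 (needs (1, 2, 0), free (1, 2, 0)); after release of (0, 1, 2) the pool is (1, 3, 2)
  run T6 (needs (1, 2, 2), free (1, 3, 2)); after release of (3, 2, 4) the pool is (4, 5, 6)
  run T2 (needs (0, 1, 2), free (4, 5, 6)); after release of (2, 0, 0) the pool is (6, 5, 6)
  run T5 (needs (2, 4, 1), free (6, 5, 6)); after release of (0, 0, 1) the pool is (6, 5, 7)
  run T7 (needs (3, 3, 1), free (6, 5, 7)); after release of (1, 0, 0) the pool is (7, 5, 7)


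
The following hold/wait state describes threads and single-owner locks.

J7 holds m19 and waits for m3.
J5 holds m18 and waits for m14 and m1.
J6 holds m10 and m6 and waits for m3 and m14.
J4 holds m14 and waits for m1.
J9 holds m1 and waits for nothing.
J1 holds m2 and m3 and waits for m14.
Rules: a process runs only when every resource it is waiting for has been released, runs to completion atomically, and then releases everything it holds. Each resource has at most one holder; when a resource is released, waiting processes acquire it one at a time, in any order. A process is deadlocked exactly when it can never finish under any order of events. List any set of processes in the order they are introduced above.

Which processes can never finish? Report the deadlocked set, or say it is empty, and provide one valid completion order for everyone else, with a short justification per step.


Nothing here is deadlocked.
Key observation: every chain of waits terminates; starting from the processes that wait on nothing, all the rest unlock in turn.
The rest can finish in the order J9, J4, J1, J6, J7, J5.
Check, step by step:
  J9 waits on nothing -> runs at once and releases m1
  J4: everything it awaited (m1) is free; runs, freeing m14
  J1: everything it awaited (m14) is free; runs, freeing m2 and m3
  J6: everything it awaited (m3 and m14) is free; runs, freeing m10 and m6
  J7: everything it awaited (m3) is free; runs, freeing m19
  J5: everything it awaited (m14 and m1) is free; runs, freeing m18


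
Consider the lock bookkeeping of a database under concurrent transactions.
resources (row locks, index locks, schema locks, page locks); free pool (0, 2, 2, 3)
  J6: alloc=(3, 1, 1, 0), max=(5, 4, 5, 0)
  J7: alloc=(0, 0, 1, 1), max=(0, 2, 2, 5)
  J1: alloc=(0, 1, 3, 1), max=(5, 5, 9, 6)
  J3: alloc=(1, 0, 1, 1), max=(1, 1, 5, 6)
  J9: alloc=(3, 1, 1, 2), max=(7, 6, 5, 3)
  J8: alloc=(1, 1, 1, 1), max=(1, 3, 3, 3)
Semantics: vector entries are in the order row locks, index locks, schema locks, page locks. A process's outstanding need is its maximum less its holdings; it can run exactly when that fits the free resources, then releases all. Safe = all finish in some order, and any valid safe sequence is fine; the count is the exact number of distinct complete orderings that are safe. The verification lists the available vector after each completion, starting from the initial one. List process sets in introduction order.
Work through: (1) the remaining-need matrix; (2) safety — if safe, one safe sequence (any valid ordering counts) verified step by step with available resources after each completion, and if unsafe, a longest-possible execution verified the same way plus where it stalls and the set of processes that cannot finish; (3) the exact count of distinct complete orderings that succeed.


(1) Need matrix, components ordered row locks, index locks, schema locks, page locks:
  J6: (2, 3, 4, 0)
  J7: (0, 2, 1, 4)
  J1: (5, 4, 6, 5)
  J3: (0, 1, 4, 5)
  J9: (4, 5, 4, 1)
  J8: (0, 2, 2, 2)
(2) The state is SAFE; one workable sequence: J8, J7, J3, J6, J1, J9.
Key observation: J8 is the earliest step where a requested resource binds exactly: need (0, 2, 2, 2), pool (0, 2, 2, 3) at its turn.
Check, step by step:
  pool = (0, 2, 2, 3)
  J8: need (0, 2, 2, 2) fits (0, 2, 2, 3); releases (1, 1, 1, 1), pool now (1, 3, 3, 4)
  J7: need (0, 2, 1, 4) fits (1, 3, 3, 4); releases (0, 0, 1, 1), pool now (1, 3, 4, 5)
  J3: need (0, 1, 4, 5) fits (1, 3, 4, 5); releases (1, 0, 1, 1), pool now (2, 3, 5, 6)
  J6: need (2, 3, 4, 0) fits (2, 3, 5, 6); releases (3, 1, 1, 0), pool now (5, 4, 6, 6)
  J1: need (5, 4, 6, 5) fits (5, 4, 6, 6); releases (0, 1, 3, 1), pool now (5, 5, 9, 7)
  J9: need (4, 5, 4, 1) fits (5, 5, 9, 7); releases (3, 1, 1, 2), pool now (8, 6, 10, 9)
(3) Exactly 1 of the possible complete orderings is a safe sequence.


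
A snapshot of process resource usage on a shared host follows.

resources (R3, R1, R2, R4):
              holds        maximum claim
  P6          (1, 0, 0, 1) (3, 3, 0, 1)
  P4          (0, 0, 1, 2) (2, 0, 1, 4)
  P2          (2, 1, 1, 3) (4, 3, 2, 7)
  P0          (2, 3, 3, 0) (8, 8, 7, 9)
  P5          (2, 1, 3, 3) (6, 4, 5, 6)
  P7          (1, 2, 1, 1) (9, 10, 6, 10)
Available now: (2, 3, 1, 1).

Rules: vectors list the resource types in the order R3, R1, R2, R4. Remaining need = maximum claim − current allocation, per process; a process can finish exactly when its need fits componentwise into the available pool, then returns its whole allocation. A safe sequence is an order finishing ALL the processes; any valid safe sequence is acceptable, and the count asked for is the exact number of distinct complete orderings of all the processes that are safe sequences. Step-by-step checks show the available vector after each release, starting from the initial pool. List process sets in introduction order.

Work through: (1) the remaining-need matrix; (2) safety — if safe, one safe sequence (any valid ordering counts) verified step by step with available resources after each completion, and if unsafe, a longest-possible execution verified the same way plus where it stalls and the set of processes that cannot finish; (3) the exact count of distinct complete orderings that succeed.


(1) Need matrix, components ordered R3, R1, R2, R4:
  P6: (2, 3, 0, 0)
  P4: (2, 0, 0, 2)
  P2: (2, 2, 1, 4)
  P0: (6, 5, 4, 9)
  P5: (4, 3, 2, 3)
  P7: (8, 8, 5, 9)
(2) SAFE. One safe sequence: P6, P4, P2, P5, P0, P7.
Key observation: P6 is the earliest step where a requested resource binds exactly: need (2, 3, 0, 0), pool (2, 3, 1, 1) at its turn.
Walking it through:
  pool = (2, 3, 1, 1)
  P6: need (2, 3, 0, 0) fits (2, 3, 1, 1); releases (1, 0, 0, 1), pool now (3, 3, 1, 2)
  P4: need (2, 0, 0, 2) fits (3, 3, 1, 2); releases (0, 0, 1, 2), pool now (3, 3, 2, 4)
  P2: need (2, 2, 1, 4) fits (3, 3, 2, 4); releases (2, 1, 1, 3), pool now (5, 4, 3, 7)
  P5: need (4, 3, 2, 3) fits (5, 4, 3, 7); releases (2, 1, 3, 3), pool now (7, 5, 6, 10)
  P0: need (6, 5, 4, 9) fits (7, 5, 6, 10); releases (2, 3, 3, 0), pool now (9, 8, 9, 10)
  P7: need (8, 8, 5, 9) fits (9, 8, 9, 10); releases (1, 2, 1, 1), pool now (10, 10, 10, 11)
(3) Exactly 1 of the possible complete orderings is a safe sequence.


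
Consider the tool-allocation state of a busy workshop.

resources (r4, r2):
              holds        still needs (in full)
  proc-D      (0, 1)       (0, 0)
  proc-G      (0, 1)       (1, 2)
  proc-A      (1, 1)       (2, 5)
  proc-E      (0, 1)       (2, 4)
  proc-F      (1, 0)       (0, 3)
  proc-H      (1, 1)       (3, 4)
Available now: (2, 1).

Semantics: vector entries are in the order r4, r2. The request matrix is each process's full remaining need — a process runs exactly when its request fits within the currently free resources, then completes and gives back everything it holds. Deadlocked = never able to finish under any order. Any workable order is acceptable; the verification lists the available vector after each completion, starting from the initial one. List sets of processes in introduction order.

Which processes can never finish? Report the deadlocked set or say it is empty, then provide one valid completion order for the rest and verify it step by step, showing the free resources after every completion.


The deadlocked set is proc-A, proc-E and proc-H.
Key observation: once proc-D, proc-G, proc-F finish, the pool peaks at (3, 3) — and every remaining process still needs more r2 than that.
A valid finishing order for the others: proc-D, proc-G, proc-F. Verifying each step:
  pool = (2, 1)
  proc-D: need (0, 0) fits (2, 1); releases (0, 1), pool now (2, 2)
  proc-G: need (1, 2) fits (2, 2); releases (0, 1), pool now (2, 3)
  proc-F: need (0, 3) fits (2, 3); releases (1, 0), pool now (3, 3)
None of the blocked processes ever fits:
  proc-A cannot run: need (2, 5) vs free (3, 3) (insufficient r2)
  proc-E cannot run: need (2, 4) vs free (3, 3) (insufficient r2)
  proc-H cannot run: need (3, 4) vs free (3, 3) (insufficient r2)


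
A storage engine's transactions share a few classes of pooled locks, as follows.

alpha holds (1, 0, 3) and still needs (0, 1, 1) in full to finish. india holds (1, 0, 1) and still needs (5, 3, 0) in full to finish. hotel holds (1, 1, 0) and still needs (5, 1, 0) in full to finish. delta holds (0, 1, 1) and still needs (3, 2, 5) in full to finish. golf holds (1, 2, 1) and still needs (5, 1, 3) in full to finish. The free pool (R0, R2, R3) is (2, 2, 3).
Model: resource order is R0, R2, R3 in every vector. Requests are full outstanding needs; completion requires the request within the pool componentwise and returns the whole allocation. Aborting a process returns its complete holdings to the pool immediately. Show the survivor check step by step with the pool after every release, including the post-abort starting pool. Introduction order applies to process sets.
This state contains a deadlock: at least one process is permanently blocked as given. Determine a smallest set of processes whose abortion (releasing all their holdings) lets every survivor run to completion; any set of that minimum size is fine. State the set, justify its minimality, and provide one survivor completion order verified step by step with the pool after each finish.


Minimum abort set: india and golf.
Key observation: before aborting india and golf, hotel was permanently blocked — no order could ever run it; afterwards it completes at step 3.
Minimality, checking each single-abort alternative: alpha alone leaves india blocked (short on R0); india alone leaves hotel blocked (short on R0); hotel alone leaves india blocked (short on R0); delta alone leaves india blocked (short on R0); golf alone leaves india blocked (short on R0).
One survivor order: delta, alpha, hotel. Check, step by step (post-abort pool first):
  pool = (4, 4, 5)
  delta: need (3, 2, 5) fits (4, 4, 5); releases (0, 1, 1), pool now (4, 5, 6)
  alpha: need (0, 1, 1) fits (4, 5, 6); releases (1, 0, 3), pool now (5, 5, 9)
  hotel: need (5, 1, 0) fits (5, 5, 9); releases (1, 1, 0), pool now (6, 6, 9)


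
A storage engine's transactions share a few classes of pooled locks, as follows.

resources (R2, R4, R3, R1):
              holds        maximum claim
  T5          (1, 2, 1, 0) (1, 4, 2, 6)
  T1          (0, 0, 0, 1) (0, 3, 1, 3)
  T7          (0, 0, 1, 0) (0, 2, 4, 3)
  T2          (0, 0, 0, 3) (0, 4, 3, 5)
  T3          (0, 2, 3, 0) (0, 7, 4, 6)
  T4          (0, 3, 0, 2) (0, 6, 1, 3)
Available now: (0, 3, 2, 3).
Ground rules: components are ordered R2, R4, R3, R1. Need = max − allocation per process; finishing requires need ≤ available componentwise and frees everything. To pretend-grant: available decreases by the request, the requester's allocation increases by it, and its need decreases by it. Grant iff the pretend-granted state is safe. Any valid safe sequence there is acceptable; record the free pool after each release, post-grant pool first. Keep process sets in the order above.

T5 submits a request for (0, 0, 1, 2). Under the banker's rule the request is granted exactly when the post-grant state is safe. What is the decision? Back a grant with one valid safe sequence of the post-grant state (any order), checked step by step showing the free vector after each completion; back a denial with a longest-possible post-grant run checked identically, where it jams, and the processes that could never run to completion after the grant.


GRANT. The post-grant state is safe; one safe sequence: T4, T1, T5, T7, T3, T2.
Key observation: with (0, 3, 1, 1) left after the transfer, T4 can run at once — the state stays safe.
Verifying the post-grant state step by step:
  pool = (0, 3, 1, 1)
  T4: need (0, 3, 1, 1) fits (0, 3, 1, 1); releases (0, 3, 0, 2), pool now (0, 6, 1, 3)
  T1: need (0, 3, 1, 2) fits (0, 6, 1, 3); releases (0, 0, 0, 1), pool now (0, 6, 1, 4)
  T5: need (0, 2, 0, 4) fits (0, 6, 1, 4); releases (1, 2, 2, 2), pool now (1, 8, 3, 6)
  T7: need (0, 2, 3, 3) fits (1, 8, 3, 6); releases (0, 0, 1, 0), pool now (1, 8, 4, 6)
  T3: need (0, 5, 1, 6) fits (1, 8, 4, 6); releases (0, 2, 3, 0), pool now (1, 10, 7, 6)
  T2: need (0, 4, 3, 2) fits (1, 10, 7, 6); releases (0, 0, 0, 3), pool now (1, 10, 7, 9)


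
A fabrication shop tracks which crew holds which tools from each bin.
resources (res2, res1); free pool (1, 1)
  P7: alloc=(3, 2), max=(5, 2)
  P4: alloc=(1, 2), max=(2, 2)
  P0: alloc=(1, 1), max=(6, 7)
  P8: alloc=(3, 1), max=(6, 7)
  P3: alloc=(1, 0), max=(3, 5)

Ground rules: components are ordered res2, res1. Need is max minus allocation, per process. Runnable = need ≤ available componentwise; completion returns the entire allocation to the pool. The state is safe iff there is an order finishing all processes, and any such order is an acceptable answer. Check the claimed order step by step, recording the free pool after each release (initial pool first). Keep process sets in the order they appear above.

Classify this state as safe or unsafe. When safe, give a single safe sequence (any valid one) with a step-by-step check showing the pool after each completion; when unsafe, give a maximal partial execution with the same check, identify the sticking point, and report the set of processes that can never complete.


The state is UNSAFE.
Key observation: the pool after P4, P7, P3 is (6, 5); every surviving request exceeds it in res1, so progress ends there.
A maximal execution: P4, P7, P3 — then nothing else fits. Walking it through:
  pool = (1, 1)
  P4: need (1, 0) fits (1, 1); releases (1, 2), pool now (2, 3)
  P7: need (2, 0) fits (2, 3); releases (3, 2), pool now (5, 5)
  P3: need (2, 5) fits (5, 5); releases (1, 0), pool now (6, 5)
  P0 cannot run: need (5, 6) vs free (6, 5) (insufficient res1)
  P8 cannot run: need (3, 6) vs free (6, 5) (insufficient res1)
Never able to finish: P0 and P8.


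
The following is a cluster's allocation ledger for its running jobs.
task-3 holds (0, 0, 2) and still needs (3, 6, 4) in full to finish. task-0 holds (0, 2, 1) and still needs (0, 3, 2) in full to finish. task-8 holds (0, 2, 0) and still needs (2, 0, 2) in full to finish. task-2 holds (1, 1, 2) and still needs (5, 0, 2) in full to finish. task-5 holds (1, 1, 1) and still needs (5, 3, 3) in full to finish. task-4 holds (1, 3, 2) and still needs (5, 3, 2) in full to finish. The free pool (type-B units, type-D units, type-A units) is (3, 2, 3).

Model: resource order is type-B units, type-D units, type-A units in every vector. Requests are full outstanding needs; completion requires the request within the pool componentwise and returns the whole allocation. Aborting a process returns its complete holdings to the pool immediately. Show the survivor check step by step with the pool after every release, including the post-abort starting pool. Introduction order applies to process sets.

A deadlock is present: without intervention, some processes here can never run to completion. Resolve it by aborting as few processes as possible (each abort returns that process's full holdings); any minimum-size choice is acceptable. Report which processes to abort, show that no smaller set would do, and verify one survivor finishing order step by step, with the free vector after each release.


Abort task-5 and task-4.
Key observation: task-2 had no path to completion before; after the abort of task-5 and task-4 ((2, 4, 3) returned), step 4 is where it fits.
Why nothing smaller works — every single abort fails: task-3 alone leaves task-2 blocked (short on type-B units); task-0 alone leaves task-2 blocked (short on type-B units); task-8 alone leaves task-2 blocked (short on type-B units); task-2 alone leaves task-5 blocked (short on type-B units); task-5 alone leaves task-2 blocked (short on type-B units); task-4 alone leaves task-2 blocked (short on type-B units).
Survivors finish in the order: task-0, task-3, task-8, task-2. Check, step by step (pool after the aborts first):
  pool = (5, 6, 6)
  task-0 needs (0, 3, 2) <= (5, 6, 6) -> finishes; pool += (0, 2, 1) = (5, 8, 7)
  task-3 needs (3, 6, 4) <= (5, 8, 7) -> finishes; pool += (0, 0, 2) = (5, 8, 9)
  task-8 needs (2, 0, 2) <= (5, 8, 9) -> finishes; pool += (0, 2, 0) = (5, 10, 9)
  task-2 needs (5, 0, 2) <= (5, 10, 9) -> finishes; pool += (1, 1, 2) = (6, 11, 11)
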